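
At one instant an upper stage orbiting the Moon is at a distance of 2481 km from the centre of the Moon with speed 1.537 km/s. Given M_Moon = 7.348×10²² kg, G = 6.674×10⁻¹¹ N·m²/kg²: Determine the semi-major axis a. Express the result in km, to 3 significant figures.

μ = GM = 6.674×10⁻¹¹ × 7.348×10²² = 4.904×10¹² m³/s².
r = 2.481×10⁶ m.
Specific orbital energy ε = v²/2 − μ/r = (1537)²/2 − 4.904×10¹²/2.481×10⁶ = -7.955×10⁵ J/kg.
Since ε = −μ/(2a), a = −μ/(2ε) = 3.083×10⁶ m = 3082.5 km.

a ≈ 3080 km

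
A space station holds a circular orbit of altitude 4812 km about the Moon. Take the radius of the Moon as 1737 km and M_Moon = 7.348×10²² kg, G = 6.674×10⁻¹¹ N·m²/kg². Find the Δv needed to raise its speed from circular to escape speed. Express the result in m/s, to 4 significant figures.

μ = GM = 6.674×10⁻¹¹ × 7.348×10²² = 4.904×10¹² m³/s².
r = 1737 + 4812 = 6549.0 km = 6.5490×10⁶ m.
Circular speed v_c = √(μ/r) = 865.3 m/s.
Escape speed v_esc = √(2μ/r) = √2 × v_c = 1224 m/s.
Δv = v_esc − v_c = 358.4 m/s.

Δv ≈ 358.4 m/s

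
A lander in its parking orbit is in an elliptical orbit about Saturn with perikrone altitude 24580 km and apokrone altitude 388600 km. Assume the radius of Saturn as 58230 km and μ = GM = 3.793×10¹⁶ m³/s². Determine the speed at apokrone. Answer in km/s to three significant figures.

r_p = 58230 + 24580 = 82810 km = 8.2810×10⁷ m.
r_a = 58230 + 388600 = 446830 km = 4.4683×10⁸ m.
Semi-major axis a = (r_p + r_a)/2 = 2.6482×10⁵ km = 2.648×10⁸ m.
Vis-viva: v² = μ(2/r − 1/a) = 3.793×10¹⁶ × (4.476×10⁻⁹ − 3.776×10⁻⁹) = 2.654×10⁷ m²/s².
v = 5152 m/s = 5.152 km/s.

v ≈ 5.15 km/s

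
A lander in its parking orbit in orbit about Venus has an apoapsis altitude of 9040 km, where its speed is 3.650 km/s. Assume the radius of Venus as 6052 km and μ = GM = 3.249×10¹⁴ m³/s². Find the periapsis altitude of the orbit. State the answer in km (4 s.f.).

periapsis altitude ≈ 710.2 km

r_a = 6052 + 9040 = 15092 km = 1.509×10⁷ m.
Specific energy ε = v²/2 − μ/r = -1.487×10⁷ J/kg, so a = −μ/(2ε) = 1.093×10⁷ m.
The apsides satisfy r_p + r_a = 2a, so the periapsis radius is 2a − r_a = 6.762×10⁶ m = 6762.2 km.
Periapsis altitude = 6762.2 − 6052 = 710.19 km.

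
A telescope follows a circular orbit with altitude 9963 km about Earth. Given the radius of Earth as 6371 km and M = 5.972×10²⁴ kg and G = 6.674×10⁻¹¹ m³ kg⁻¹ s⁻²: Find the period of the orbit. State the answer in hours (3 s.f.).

T ≈ 5.77 hours

μ = GM = 6.674×10⁻¹¹ × 5.972×10²⁴ = 3.986×10¹⁴ m³/s².
r = 6371 + 9963 = 16334 km = 1.6334×10⁷ m.
Kepler's third law: T = 2π√(r³/μ) = 2π√((1.633×10⁷)³ / 3.986×10¹⁴).
r³/μ = 1.093×10⁷ s², so T = 2π × 3.307×10³ = 2.078×10⁴ s.
Converting: 2.078×10⁴ s ÷ 3600 = 5.771 hours.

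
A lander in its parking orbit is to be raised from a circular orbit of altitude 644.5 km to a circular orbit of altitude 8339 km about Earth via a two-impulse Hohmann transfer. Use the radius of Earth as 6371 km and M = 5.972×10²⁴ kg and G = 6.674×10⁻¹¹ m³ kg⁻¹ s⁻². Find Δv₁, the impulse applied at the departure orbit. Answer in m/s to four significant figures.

μ = GM = 6.674×10⁻¹¹ × 5.972×10²⁴ = 3.986×10¹⁴ m³/s².
r₁ = 6371 + 644.5 = 7015.5 km = 7.0155×10⁶ m.
r₂ = 6371 + 8339 = 14710 km = 1.4710×10⁷ m.
Transfer ellipse a_t = (r₁ + r₂)/2 = 1.086×10⁷ m.
At r₁: circular v_c1 = √(μ/r₁) = 7537 m/s; transfer-perigee v_p = √[μ(2/r₁ − 1/a_t)] = 8771 m/s.
Δv₁ = v_p − v_c1 = 1234 m/s.

Δv ≈ 1234 m/s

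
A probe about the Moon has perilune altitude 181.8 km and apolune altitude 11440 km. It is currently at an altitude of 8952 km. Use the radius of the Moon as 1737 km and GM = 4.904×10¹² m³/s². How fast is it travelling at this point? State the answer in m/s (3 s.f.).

r_p = 1737 + 181.8 = 1918.8 km = 1.9188×10⁶ m.
r_a = 1737 + 11440 = 13177 km = 1.3177×10⁷ m.
r = 1737 + 8952 = 10689 km = 1.069×10⁷ m.
Semi-major axis a = (r_p + r_a)/2 = 7547.9 km = 7.548×10⁶ m.
Vis-viva: v² = μ(2/r − 1/a) = 4.904×10¹² × (1.871×10⁻⁷ − 1.325×10⁻⁷) = 2.679×10⁵ m²/s².
v = 517.6 m/s.

v ≈ 518 m/s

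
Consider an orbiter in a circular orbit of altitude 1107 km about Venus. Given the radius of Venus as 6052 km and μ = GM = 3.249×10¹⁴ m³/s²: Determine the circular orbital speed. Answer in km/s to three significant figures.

r = 6052 + 1107 = 7159.0 km = 7.1590×10⁶ m.
For a circular orbit v = √(μ/r) = √(3.249×10¹⁴ / 7.159×10⁶) = √(4.538×10⁷) = 6737 m/s.
That is 6.737 km/s.

v ≈ 6.74 km/s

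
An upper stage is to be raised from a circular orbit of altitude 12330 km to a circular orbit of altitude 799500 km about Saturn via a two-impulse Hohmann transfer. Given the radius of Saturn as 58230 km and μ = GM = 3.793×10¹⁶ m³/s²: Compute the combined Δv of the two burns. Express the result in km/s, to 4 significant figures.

Δv_total ≈ 12.39 km/s

r₁ = 58230 + 12330 = 70560 km = 7.0560×10⁷ m.
r₂ = 58230 + 799500 = 857730 km = 8.5773×10⁸ m.
Transfer ellipse a_t = (r₁ + r₂)/2 = 4.641×10⁸ m.
At r₁: circular v_c1 = √(μ/r₁) = 23190 m/s; transfer-perikrone v_p = √[μ(2/r₁ − 1/a_t)] = 31520 m/s.
Δv₁ = v_p − v_c1 = 8333 m/s.
At r₂: circular v_c2 = √(μ/r₂) = 6650 m/s; transfer-apokrone v_a = √[μ(2/r₂ − 1/a_t)] = 2593 m/s.
Δv₂ = v_c2 − v_a = 4057 m/s.
Total Δv = Δv₁ + Δv₂ = 12390 m/s = 12.39 km/s.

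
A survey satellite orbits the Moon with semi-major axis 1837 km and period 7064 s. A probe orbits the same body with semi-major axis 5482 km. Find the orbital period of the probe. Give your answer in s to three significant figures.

Kepler's third law: T² ∝ a³, so T₂ = T₁ (a₂/a₁)^(3/2).
a₂/a₁ = 2.984, (a₂/a₁)^(3/2) = 5.155.
T₂ = 7064 × 5.155 = 36420 s.

T₂ ≈ 36400 s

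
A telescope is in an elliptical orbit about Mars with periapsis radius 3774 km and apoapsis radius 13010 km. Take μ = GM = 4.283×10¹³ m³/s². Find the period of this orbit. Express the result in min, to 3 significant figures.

T ≈ 389 min

Semi-major axis a = (r_p + r_a)/2 = (3774.0 + 13010)/2 = 8392.0 km = 8.392×10⁶ m.
By Kepler's third law T = 2π√(a³/μ) = 2π × 3.715×10³ = 2.334×10⁴ s.
= 389.0 min.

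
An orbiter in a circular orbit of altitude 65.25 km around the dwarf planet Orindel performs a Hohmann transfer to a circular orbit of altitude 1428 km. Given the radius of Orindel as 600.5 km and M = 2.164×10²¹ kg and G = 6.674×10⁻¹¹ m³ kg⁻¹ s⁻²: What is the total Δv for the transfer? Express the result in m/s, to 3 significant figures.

μ = GM = 6.674×10⁻¹¹ × 2.164×10²¹ = 1.444×10¹¹ m³/s².
r₁ = 600.5 + 65.25 = 665.75 km = 6.6575×10⁵ m.
r₂ = 600.5 + 1428 = 2028.5 km = 2.0285×10⁶ m.
Transfer ellipse a_t = (r₁ + r₂)/2 = 1.347×10⁶ m.
At r₁: circular v_c1 = √(μ/r₁) = 465.8 m/s; transfer-periapsis v_p = √[μ(2/r₁ − 1/a_t)] = 571.5 m/s.
Δv₁ = v_p − v_c1 = 105.8 m/s.
At r₂: circular v_c2 = √(μ/r₂) = 266.8 m/s; transfer-apoapsis v_a = √[μ(2/r₂ − 1/a_t)] = 187.6 m/s.
Δv₂ = v_c2 − v_a = 79.25 m/s.
Total Δv = Δv₁ + Δv₂ = 185.0 m/s.

Δv_total ≈ 185 m/s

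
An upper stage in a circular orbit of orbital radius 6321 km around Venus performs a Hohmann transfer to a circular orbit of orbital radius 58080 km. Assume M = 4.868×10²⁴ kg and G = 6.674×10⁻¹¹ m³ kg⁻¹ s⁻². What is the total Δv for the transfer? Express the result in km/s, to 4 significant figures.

μ = GM = 6.674×10⁻¹¹ × 4.868×10²⁴ = 3.249×10¹⁴ m³/s².
r₁ = 6321 km = 6.321×10⁶ m.
r₂ = 58080 km = 5.808×10⁷ m.
Transfer ellipse a_t = (r₁ + r₂)/2 = 3.220×10⁷ m.
At r₁: circular v_c1 = √(μ/r₁) = 7169 m/s; transfer-periapsis v_p = √[μ(2/r₁ − 1/a_t)] = 9628 m/s.
Δv₁ = v_p − v_c1 = 2459 m/s.
At r₂: circular v_c2 = √(μ/r₂) = 2365 m/s; transfer-apoapsis v_a = √[μ(2/r₂ − 1/a_t)] = 1048 m/s.
Δv₂ = v_c2 − v_a = 1317 m/s.
Total Δv = Δv₁ + Δv₂ = 3776 m/s = 3.776 km/s.

Δv_total ≈ 3.776 km/s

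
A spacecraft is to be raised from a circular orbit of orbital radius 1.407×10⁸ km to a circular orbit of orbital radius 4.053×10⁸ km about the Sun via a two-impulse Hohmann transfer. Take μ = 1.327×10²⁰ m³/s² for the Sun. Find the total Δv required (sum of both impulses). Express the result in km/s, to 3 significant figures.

r₁ = 1.407×10⁸ km = 1.407×10¹¹ m.
r₂ = 4.053×10⁸ km = 4.053×10¹¹ m.
Transfer ellipse a_t = (r₁ + r₂)/2 = 2.730×10¹¹ m.
At r₁: circular v_c1 = √(μ/r₁) = 30710 m/s; transfer-perihelion v_p = √[μ(2/r₁ − 1/a_t)] = 37420 m/s.
Δv₁ = v_p − v_c1 = 6709 m/s.
At r₂: circular v_c2 = √(μ/r₂) = 18090 m/s; transfer-aphelion v_a = √[μ(2/r₂ − 1/a_t)] = 12990 m/s.
Δv₂ = v_c2 − v_a = 5104 m/s.
Total Δv = Δv₁ + Δv₂ = 11810 m/s = 11.81 km/s.

Δv_total ≈ 11.8 km/s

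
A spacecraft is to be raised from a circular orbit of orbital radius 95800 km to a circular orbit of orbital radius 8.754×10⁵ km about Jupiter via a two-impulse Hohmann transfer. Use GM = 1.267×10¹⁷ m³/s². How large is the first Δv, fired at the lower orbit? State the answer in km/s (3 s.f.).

r₁ = 95800 km = 9.580×10⁷ m.
r₂ = 8.754×10⁵ km = 8.754×10⁸ m.
Transfer ellipse a_t = (r₁ + r₂)/2 = 4.856×10⁸ m.
At r₁: circular v_c1 = √(μ/r₁) = 36370 m/s; transfer-perijove v_p = √[μ(2/r₁ − 1/a_t)] = 48830 m/s.
Δv₁ = v_p − v_c1 = 12460 m/s.
= 12.46 km/s.

Δv ≈ 12.5 km/s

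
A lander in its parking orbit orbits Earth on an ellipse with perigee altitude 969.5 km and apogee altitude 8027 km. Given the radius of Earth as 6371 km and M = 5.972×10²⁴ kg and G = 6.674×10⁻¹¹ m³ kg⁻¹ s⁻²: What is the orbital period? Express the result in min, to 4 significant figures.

μ = GM = 6.674×10⁻¹¹ × 5.972×10²⁴ = 3.986×10¹⁴ m³/s².
r_p = 6371 + 969.5 = 7340.5 km = 7.3405×10⁶ m.
r_a = 6371 + 8027 = 14398 km = 1.4398×10⁷ m.
Semi-major axis a = (r_p + r_a)/2 = (7340.5 + 14398)/2 = 10869 km = 1.087×10⁷ m.
By Kepler's third law T = 2π√(a³/μ) = 2π × 1.795×10³ = 1.128×10⁴ s.
= 188.0 min.

T ≈ 188.0 min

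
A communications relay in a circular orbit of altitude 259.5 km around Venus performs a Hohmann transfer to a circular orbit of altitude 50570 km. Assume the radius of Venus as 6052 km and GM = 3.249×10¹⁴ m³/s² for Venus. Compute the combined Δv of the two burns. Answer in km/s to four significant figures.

Δv_total ≈ 3.772 km/s

r₁ = 6052 + 259.5 = 6311.5 km = 6.3115×10⁶ m.
r₂ = 6052 + 50570 = 56622 km = 5.6622×10⁷ m.
Transfer ellipse a_t = (r₁ + r₂)/2 = 3.147×10⁷ m.
At r₁: circular v_c1 = √(μ/r₁) = 7175 m/s; transfer-periapsis v_p = √[μ(2/r₁ − 1/a_t)] = 9624 m/s.
Δv₁ = v_p − v_c1 = 2450 m/s.
At r₂: circular v_c2 = √(μ/r₂) = 2395 m/s; transfer-apoapsis v_a = √[μ(2/r₂ − 1/a_t)] = 1073 m/s.
Δv₂ = v_c2 − v_a = 1323 m/s.
Total Δv = Δv₁ + Δv₂ = 3772 m/s = 3.772 km/s.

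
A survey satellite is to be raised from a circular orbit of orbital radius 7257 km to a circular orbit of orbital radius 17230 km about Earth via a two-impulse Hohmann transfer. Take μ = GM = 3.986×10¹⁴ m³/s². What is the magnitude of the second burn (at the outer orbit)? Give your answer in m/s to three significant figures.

r₁ = 7257 km = 7.257×10⁶ m.
r₂ = 17230 km = 1.723×10⁷ m.
Transfer ellipse a_t = (r₁ + r₂)/2 = 1.224×10⁷ m.
At r₁: circular v_c1 = √(μ/r₁) = 7411 m/s; transfer-perigee v_p = √[μ(2/r₁ − 1/a_t)] = 8792 m/s.
At r₂: circular v_c2 = √(μ/r₂) = 4810 m/s; transfer-apogee v_a = √[μ(2/r₂ − 1/a_t)] = 3703 m/s.
Δv₂ = v_c2 − v_a = 1107 m/s.

Δv ≈ 1110 m/s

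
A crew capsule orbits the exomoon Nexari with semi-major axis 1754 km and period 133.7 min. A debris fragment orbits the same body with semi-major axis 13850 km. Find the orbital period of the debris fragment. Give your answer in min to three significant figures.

Kepler's third law: T² ∝ a³, so T₂ = T₁ (a₂/a₁)^(3/2).
a₂/a₁ = 7.896, (a₂/a₁)^(3/2) = 22.19.
T₂ = 133.7 × 22.19 = 2967 min.

T₂ ≈ 2970 min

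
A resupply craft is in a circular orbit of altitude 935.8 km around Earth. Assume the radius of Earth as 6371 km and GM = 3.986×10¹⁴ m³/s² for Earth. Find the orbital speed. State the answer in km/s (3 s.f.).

v ≈ 7.39 km/s

r = 6371 + 935.8 = 7306.8 km = 7.3068×10⁶ m.
For a circular orbit v = √(μ/r) = √(3.986×10¹⁴ / 7.307×10⁶) = √(5.455×10⁷) = 7386 m/s.
That is 7.386 km/s.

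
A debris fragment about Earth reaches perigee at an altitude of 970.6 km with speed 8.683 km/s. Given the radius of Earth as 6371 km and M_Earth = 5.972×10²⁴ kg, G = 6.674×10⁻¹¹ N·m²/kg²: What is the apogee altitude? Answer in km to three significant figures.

apogee altitude ≈ 10300 km

μ = GM = 6.674×10⁻¹¹ × 5.972×10²⁴ = 3.986×10¹⁴ m³/s².
r_p = 6371 + 970.6 = 7341.6 km = 7.342×10⁶ m.
Specific energy ε = v²/2 − μ/r = -1.659×10⁷ J/kg, so a = −μ/(2ε) = 1.201×10⁷ m.
The apsides satisfy r_p + r_a = 2a, so the apogee radius is 2a − r_p = 1.668×10⁷ m = 16680 km.
Apogee altitude = 16680 − 6371 = 10309 km.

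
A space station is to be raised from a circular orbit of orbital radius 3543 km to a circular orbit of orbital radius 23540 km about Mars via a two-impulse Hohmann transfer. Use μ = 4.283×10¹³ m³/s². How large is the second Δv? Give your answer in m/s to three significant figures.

Δv ≈ 659 m/s

r₁ = 3543 km = 3.543×10⁶ m.
r₂ = 23540 km = 2.354×10⁷ m.
Transfer ellipse a_t = (r₁ + r₂)/2 = 1.354×10⁷ m.
At r₁: circular v_c1 = √(μ/r₁) = 3477 m/s; transfer-periapsis v_p = √[μ(2/r₁ − 1/a_t)] = 4584 m/s.
At r₂: circular v_c2 = √(μ/r₂) = 1349 m/s; transfer-apoapsis v_a = √[μ(2/r₂ − 1/a_t)] = 690.0 m/s.
Δv₂ = v_c2 − v_a = 658.9 m/s.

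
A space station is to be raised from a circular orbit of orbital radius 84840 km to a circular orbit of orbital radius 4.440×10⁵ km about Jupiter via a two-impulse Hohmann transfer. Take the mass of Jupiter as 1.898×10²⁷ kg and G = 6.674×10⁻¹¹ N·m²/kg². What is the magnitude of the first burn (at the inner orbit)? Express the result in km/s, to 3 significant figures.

Δv ≈ 11.4 km/s

μ = GM = 6.674×10⁻¹¹ × 1.898×10²⁷ = 1.267×10¹⁷ m³/s².
r₁ = 84840 km = 8.484×10⁷ m.
r₂ = 4.440×10⁵ km = 4.440×10⁸ m.
Transfer ellipse a_t = (r₁ + r₂)/2 = 2.644×10⁸ m.
At r₁: circular v_c1 = √(μ/r₁) = 38640 m/s; transfer-perijove v_p = √[μ(2/r₁ − 1/a_t)] = 50070 m/s.
Δv₁ = v_p − v_c1 = 11430 m/s.
= 11.43 km/s.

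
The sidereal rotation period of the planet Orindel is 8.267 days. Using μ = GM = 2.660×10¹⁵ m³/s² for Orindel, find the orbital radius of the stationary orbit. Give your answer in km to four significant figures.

T = 8.267 days = 7.143×10⁵ s.
A synchronous orbit has period T, so by Kepler's third law a = (μT²/4π²)^(1/3).
μT²/4π² = 2.660×10¹⁵ × (7.143×10⁵)² / 39.48 = 3.438×10²⁵ m³.
a = 3.251×10⁸ m = 3.2515×10⁵ km.

r_sync ≈ 3.251×10⁵ km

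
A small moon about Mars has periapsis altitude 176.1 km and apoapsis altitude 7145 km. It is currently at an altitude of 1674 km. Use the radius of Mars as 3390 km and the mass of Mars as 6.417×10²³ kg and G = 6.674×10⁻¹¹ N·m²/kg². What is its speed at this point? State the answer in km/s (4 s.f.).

v ≈ 3.292 km/s

μ = GM = 6.674×10⁻¹¹ × 6.417×10²³ = 4.283×10¹³ m³/s².
r_p = 3390 + 176.1 = 3566.1 km = 3.5661×10⁶ m.
r_a = 3390 + 7145 = 10535 km = 1.0535×10⁷ m.
r = 3390 + 1674 = 5064.0 km = 5.064×10⁶ m.
Semi-major axis a = (r_p + r_a)/2 = 7050.6 km = 7.051×10⁶ m.
Vis-viva: v² = μ(2/r − 1/a) = 4.283×10¹³ × (3.949×10⁻⁷ − 1.418×10⁻⁷) = 1.084×10⁷ m²/s².
v = 3292 m/s = 3.292 km/s.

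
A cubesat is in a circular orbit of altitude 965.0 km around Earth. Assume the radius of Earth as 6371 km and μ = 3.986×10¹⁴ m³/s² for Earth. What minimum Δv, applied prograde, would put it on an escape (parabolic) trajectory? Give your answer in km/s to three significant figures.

Δv ≈ 3.05 km/s

r = 6371 + 965.0 = 7336.0 km = 7.3360×10⁶ m.
Circular speed v_c = √(μ/r) = 7371 m/s.
Escape speed v_esc = √(2μ/r) = √2 × v_c = 10420 m/s.
Δv = v_esc − v_c = 3053 m/s = 3.053 km/s.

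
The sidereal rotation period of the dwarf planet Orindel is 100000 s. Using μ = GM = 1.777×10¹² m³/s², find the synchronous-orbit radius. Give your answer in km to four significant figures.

r_sync ≈ 7664 km

A synchronous orbit has period T, so by Kepler's third law a = (μT²/4π²)^(1/3).
μT²/4π² = 1.777×10¹² × (1.000×10⁵)² / 39.48 = 4.501×10²⁰ m³.
a = 7.664×10⁶ m = 7663.8 km.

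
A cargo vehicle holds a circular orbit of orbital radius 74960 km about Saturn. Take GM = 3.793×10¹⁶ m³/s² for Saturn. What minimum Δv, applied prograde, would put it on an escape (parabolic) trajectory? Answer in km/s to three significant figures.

r = 74960 km = 7.496×10⁷ m.
Circular speed v_c = √(μ/r) = 22490 m/s.
Escape speed v_esc = √(2μ/r) = √2 × v_c = 31810 m/s.
Δv = v_esc − v_c = 9318 m/s = 9.318 km/s.

Δv ≈ 9.32 km/s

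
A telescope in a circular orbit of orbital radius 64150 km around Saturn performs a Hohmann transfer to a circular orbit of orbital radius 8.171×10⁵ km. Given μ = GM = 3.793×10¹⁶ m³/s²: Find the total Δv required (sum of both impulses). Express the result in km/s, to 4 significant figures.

Δv_total ≈ 13.01 km/s

r₁ = 64150 km = 6.415×10⁷ m.
r₂ = 8.171×10⁵ km = 8.171×10⁸ m.
Transfer ellipse a_t = (r₁ + r₂)/2 = 4.406×10⁸ m.
At r₁: circular v_c1 = √(μ/r₁) = 24320 m/s; transfer-perikrone v_p = √[μ(2/r₁ − 1/a_t)] = 33110 m/s.
Δv₁ = v_p − v_c1 = 8797 m/s.
At r₂: circular v_c2 = √(μ/r₂) = 6813 m/s; transfer-apokrone v_a = √[μ(2/r₂ − 1/a_t)] = 2600 m/s.
Δv₂ = v_c2 − v_a = 4214 m/s.
Total Δv = Δv₁ + Δv₂ = 13010 m/s = 13.01 km/s.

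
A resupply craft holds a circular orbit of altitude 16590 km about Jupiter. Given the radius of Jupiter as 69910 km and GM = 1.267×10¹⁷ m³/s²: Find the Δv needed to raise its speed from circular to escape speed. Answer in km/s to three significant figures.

Δv ≈ 15.9 km/s

r = 69910 + 16590 = 86500 km = 8.6500×10⁷ m.
Circular speed v_c = √(μ/r) = 38270 m/s.
Escape speed v_esc = √(2μ/r) = √2 × v_c = 54120 m/s.
Δv = v_esc − v_c = 15850 m/s = 15.85 km/s.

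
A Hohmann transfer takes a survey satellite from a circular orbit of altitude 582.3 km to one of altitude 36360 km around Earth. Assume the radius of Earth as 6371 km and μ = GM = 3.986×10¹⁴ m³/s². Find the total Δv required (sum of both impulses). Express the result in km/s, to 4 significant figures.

r₁ = 6371 + 582.3 = 6953.3 km = 6.9533×10⁶ m.
r₂ = 6371 + 36360 = 42731 km = 4.2731×10⁷ m.
Transfer ellipse a_t = (r₁ + r₂)/2 = 2.484×10⁷ m.
At r₁: circular v_c1 = √(μ/r₁) = 7571 m/s; transfer-perigee v_p = √[μ(2/r₁ − 1/a_t)] = 9930 m/s.
Δv₁ = v_p − v_c1 = 2359 m/s.
At r₂: circular v_c2 = √(μ/r₂) = 3054 m/s; transfer-apogee v_a = √[μ(2/r₂ − 1/a_t)] = 1616 m/s.
Δv₂ = v_c2 − v_a = 1438 m/s.
Total Δv = Δv₁ + Δv₂ = 3797 m/s = 3.797 km/s.

Δv_total ≈ 3.797 km/s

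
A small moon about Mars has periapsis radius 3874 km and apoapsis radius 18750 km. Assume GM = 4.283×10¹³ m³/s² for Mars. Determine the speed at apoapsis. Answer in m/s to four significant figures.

v ≈ 884.5 m/s

Semi-major axis a = (r_p + r_a)/2 = 11312 km = 1.131×10⁷ m.
Vis-viva: v² = μ(2/r − 1/a) = 4.283×10¹³ × (1.067×10⁻⁷ − 8.840×10⁻⁸) = 7.823×10⁵ m²/s².
v = 884.5 m/s.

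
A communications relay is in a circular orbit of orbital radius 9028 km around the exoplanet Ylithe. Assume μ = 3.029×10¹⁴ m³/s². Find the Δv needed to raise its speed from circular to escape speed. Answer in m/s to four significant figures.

Δv ≈ 2399 m/s

r = 9028 km = 9.028×10⁶ m.
Circular speed v_c = √(μ/r) = 5792 m/s.
Escape speed v_esc = √(2μ/r) = √2 × v_c = 8192 m/s.
Δv = v_esc − v_c = 2399 m/s.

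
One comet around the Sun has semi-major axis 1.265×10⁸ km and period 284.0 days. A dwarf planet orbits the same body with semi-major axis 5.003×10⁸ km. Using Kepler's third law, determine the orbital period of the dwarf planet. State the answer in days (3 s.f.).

T₂ ≈ 2230 days

Kepler's third law: T² ∝ a³, so T₂ = T₁ (a₂/a₁)^(3/2).
a₂/a₁ = 3.955, (a₂/a₁)^(3/2) = 7.865.
T₂ = 284.0 × 7.865 = 2234 days.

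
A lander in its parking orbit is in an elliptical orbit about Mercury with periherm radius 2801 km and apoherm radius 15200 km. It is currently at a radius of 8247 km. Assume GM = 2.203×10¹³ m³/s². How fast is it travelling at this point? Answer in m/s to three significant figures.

Semi-major axis a = (r_p + r_a)/2 = 9000.5 km = 9.000×10⁶ m.
Vis-viva: v² = μ(2/r − 1/a) = 2.203×10¹³ × (2.425×10⁻⁷ − 1.111×10⁻⁷) = 2.895×10⁶ m²/s².
v = 1701 m/s.

v ≈ 1700 m/s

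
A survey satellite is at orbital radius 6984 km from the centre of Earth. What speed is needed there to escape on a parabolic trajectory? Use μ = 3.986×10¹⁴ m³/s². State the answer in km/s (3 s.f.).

r = 6984 km = 6.984×10⁶ m.
Escape speed v_esc = √(2μ/r) = √(2 × 3.986×10¹⁴ / 6.984×10⁶) = √(1.141×10⁸) = 10680 m/s.
= 10.68 km/s.

v_esc ≈ 10.7 km/s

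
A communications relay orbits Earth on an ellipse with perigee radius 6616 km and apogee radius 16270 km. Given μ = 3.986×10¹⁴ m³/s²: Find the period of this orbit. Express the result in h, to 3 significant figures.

Semi-major axis a = (r_p + r_a)/2 = (6616.0 + 16270)/2 = 11443 km = 1.144×10⁷ m.
By Kepler's third law T = 2π√(a³/μ) = 2π × 1.939×10³ = 1.218×10⁴ s.
= 3.384 h.

T ≈ 3.38 h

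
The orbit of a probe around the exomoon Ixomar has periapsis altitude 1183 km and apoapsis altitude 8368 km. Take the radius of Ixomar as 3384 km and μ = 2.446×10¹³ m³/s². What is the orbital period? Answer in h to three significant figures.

T ≈ 8.23 h

r_p = 3384 + 1183 = 4567.0 km = 4.5670×10⁶ m.
r_a = 3384 + 8368 = 11752 km = 1.1752×10⁷ m.
Semi-major axis a = (r_p + r_a)/2 = (4567.0 + 11752)/2 = 8159.5 km = 8.160×10⁶ m.
By Kepler's third law T = 2π√(a³/μ) = 2π × 4.713×10³ = 2.961×10⁴ s.
= 8.225 h.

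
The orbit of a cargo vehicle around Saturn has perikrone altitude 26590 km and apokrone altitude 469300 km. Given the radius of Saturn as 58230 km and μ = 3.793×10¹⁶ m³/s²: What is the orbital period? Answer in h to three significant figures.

r_p = 58230 + 26590 = 84820 km = 8.4820×10⁷ m.
r_a = 58230 + 469300 = 527530 km = 5.2753×10⁸ m.
Semi-major axis a = (r_p + r_a)/2 = (84820 + 5.2753×10⁵)/2 = 3.0618×10⁵ km = 3.062×10⁸ m.
By Kepler's third law T = 2π√(a³/μ) = 2π × 2.751×10⁴ = 1.728×10⁵ s.
= 48.01 h.

T ≈ 48.0 h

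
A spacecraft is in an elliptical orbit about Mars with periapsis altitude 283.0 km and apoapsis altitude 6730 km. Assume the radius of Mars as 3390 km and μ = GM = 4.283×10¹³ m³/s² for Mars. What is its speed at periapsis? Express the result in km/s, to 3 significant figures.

v ≈ 4.14 km/s

r_p = 3390 + 283.0 = 3673.0 km = 3.6730×10⁶ m.
r_a = 3390 + 6730 = 10120 km = 1.0120×10⁷ m.
Semi-major axis a = (r_p + r_a)/2 = 6896.5 km = 6.896×10⁶ m.
Vis-viva: v² = μ(2/r − 1/a) = 4.283×10¹³ × (5.445×10⁻⁷ − 1.450×10⁻⁷) = 1.711×10⁷ m²/s².
v = 4137 m/s = 4.137 km/s.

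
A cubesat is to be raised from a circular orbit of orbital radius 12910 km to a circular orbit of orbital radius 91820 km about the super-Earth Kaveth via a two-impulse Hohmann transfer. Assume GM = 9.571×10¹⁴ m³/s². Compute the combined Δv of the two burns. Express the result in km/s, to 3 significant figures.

Δv_total ≈ 4.42 km/s

r₁ = 12910 km = 1.291×10⁷ m.
r₂ = 91820 km = 9.182×10⁷ m.
Transfer ellipse a_t = (r₁ + r₂)/2 = 5.236×10⁷ m.
At r₁: circular v_c1 = √(μ/r₁) = 8610 m/s; transfer-periapsis v_p = √[μ(2/r₁ − 1/a_t)] = 11400 m/s.
Δv₁ = v_p − v_c1 = 2791 m/s.
At r₂: circular v_c2 = √(μ/r₂) = 3229 m/s; transfer-apoapsis v_a = √[μ(2/r₂ − 1/a_t)] = 1603 m/s.
Δv₂ = v_c2 − v_a = 1625 m/s.
Total Δv = Δv₁ + Δv₂ = 4417 m/s = 4.417 km/s.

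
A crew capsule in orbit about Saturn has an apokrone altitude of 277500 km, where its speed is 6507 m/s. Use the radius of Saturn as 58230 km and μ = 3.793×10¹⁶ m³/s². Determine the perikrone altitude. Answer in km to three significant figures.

r_a = 58230 + 277500 = 3.3573×10⁵ km = 3.357×10⁸ m.
Specific energy ε = v²/2 − μ/r = -9.181×10⁷ J/kg, so a = −μ/(2ε) = 2.066×10⁸ m.
The apsides satisfy r_p + r_a = 2a, so the perikrone radius is 2a − r_a = 7.742×10⁷ m = 77419 km.
Perikrone altitude = 77419 − 58230 = 19189 km.

perikrone altitude ≈ 19200 km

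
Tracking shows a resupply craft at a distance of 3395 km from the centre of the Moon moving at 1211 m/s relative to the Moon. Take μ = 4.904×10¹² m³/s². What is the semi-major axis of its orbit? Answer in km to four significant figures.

a ≈ 3448 km

r = 3.395×10⁶ m.
Specific orbital energy ε = v²/2 − μ/r = (1211)²/2 − 4.904×10¹²/3.395×10⁶ = -7.112×10⁵ J/kg.
Since ε = −μ/(2a), a = −μ/(2ε) = 3.448×10⁶ m = 3447.6 km.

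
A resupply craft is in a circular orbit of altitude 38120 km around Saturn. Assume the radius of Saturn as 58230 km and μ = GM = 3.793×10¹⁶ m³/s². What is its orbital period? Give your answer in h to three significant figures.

T ≈ 8.48 h

r = 58230 + 38120 = 96350 km = 9.6350×10⁷ m.
Kepler's third law: T = 2π√(r³/μ) = 2π√((9.635×10⁷)³ / 3.793×10¹⁶).
r³/μ = 2.358×10⁷ s², so T = 2π × 4.856×10³ = 3.051×10⁴ s.
Converting: 3.051×10⁴ s ÷ 3600 = 8.475 h.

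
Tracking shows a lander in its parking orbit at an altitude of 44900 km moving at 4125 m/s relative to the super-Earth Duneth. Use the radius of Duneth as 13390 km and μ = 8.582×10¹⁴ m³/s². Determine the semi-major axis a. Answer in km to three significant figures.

a ≈ 69000 km

r = 13390 + 44900 = 58290 km = 5.829×10⁷ m.
Specific orbital energy ε = v²/2 − μ/r = (4125)²/2 − 8.582×10¹⁴/5.829×10⁷ = -6.215×10⁶ J/kg.
Since ε = −μ/(2a), a = −μ/(2ε) = 6.904×10⁷ m = 69041 km.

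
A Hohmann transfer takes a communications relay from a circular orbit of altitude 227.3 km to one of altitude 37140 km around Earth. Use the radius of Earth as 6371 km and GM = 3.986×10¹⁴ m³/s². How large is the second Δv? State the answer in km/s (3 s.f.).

r₁ = 6371 + 227.3 = 6598.3 km = 6.5983×10⁶ m.
r₂ = 6371 + 37140 = 43511 km = 4.3511×10⁷ m.
Transfer ellipse a_t = (r₁ + r₂)/2 = 2.505×10⁷ m.
At r₁: circular v_c1 = √(μ/r₁) = 7772 m/s; transfer-perigee v_p = √[μ(2/r₁ − 1/a_t)] = 10240 m/s.
At r₂: circular v_c2 = √(μ/r₂) = 3027 m/s; transfer-apogee v_a = √[μ(2/r₂ − 1/a_t)] = 1553 m/s.
Δv₂ = v_c2 − v_a = 1473 m/s.
= 1.473 km/s.

Δv ≈ 1.47 km/s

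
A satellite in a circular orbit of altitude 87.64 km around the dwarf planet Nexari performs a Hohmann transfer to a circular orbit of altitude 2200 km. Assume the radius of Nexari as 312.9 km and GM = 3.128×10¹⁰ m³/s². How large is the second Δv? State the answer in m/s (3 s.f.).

Δv ≈ 53.1 m/s

r₁ = 312.9 + 87.64 = 400.54 km = 4.0054×10⁵ m.
r₂ = 312.9 + 2200 = 2512.9 km = 2.5129×10⁶ m.
Transfer ellipse a_t = (r₁ + r₂)/2 = 1.457×10⁶ m.
At r₁: circular v_c1 = √(μ/r₁) = 279.5 m/s; transfer-periapsis v_p = √[μ(2/r₁ − 1/a_t)] = 367.0 m/s.
At r₂: circular v_c2 = √(μ/r₂) = 111.6 m/s; transfer-apoapsis v_a = √[μ(2/r₂ − 1/a_t)] = 58.50 m/s.
Δv₂ = v_c2 − v_a = 53.07 m/s.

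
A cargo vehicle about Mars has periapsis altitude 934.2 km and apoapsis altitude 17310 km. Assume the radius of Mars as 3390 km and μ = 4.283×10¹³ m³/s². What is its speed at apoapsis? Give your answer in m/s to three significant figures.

v ≈ 846 m/s

r_p = 3390 + 934.2 = 4324.2 km = 4.3242×10⁶ m.
r_a = 3390 + 17310 = 20700 km = 2.0700×10⁷ m.
Semi-major axis a = (r_p + r_a)/2 = 12512 km = 1.251×10⁷ m.
Vis-viva: v² = μ(2/r − 1/a) = 4.283×10¹³ × (9.662×10⁻⁸ − 7.992×10⁻⁸) = 7.151×10⁵ m²/s².
v = 845.6 m/s.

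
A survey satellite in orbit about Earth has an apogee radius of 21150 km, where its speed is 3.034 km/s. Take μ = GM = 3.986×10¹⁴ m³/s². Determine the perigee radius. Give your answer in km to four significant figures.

perigee radius ≈ 6834 km

r_a = 2.115×10⁷ m.
Specific energy ε = v²/2 − μ/r = -1.424×10⁷ J/kg, so a = −μ/(2ε) = 1.399×10⁷ m.
The apsides satisfy r_p + r_a = 2a, so the perigee radius is 2a − r_a = 6.834×10⁶ m = 6834.2 km.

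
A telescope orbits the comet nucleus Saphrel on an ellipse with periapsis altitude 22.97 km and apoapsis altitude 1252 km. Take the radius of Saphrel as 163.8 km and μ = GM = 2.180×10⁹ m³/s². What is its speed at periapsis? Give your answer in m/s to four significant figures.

r_p = 163.8 + 22.97 = 186.77 km = 1.8677×10⁵ m.
r_a = 163.8 + 1252 = 1415.8 km = 1.4158×10⁶ m.
Semi-major axis a = (r_p + r_a)/2 = 801.28 km = 8.013×10⁵ m.
Vis-viva: v² = μ(2/r − 1/a) = 2.180×10⁹ × (1.071×10⁻⁵ − 1.248×10⁻⁶) = 2.062×10⁴ m²/s².
v = 143.6 m/s.

v ≈ 143.6 m/s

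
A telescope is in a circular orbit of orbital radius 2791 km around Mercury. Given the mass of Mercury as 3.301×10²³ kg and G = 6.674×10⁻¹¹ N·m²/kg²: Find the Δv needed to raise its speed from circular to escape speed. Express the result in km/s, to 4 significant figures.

μ = GM = 6.674×10⁻¹¹ × 3.301×10²³ = 2.203×10¹³ m³/s².
r = 2791 km = 2.791×10⁶ m.
Circular speed v_c = √(μ/r) = 2810 m/s.
Escape speed v_esc = √(2μ/r) = √2 × v_c = 3973 m/s.
Δv = v_esc − v_c = 1164 m/s = 1.164 km/s.

Δv ≈ 1.164 km/s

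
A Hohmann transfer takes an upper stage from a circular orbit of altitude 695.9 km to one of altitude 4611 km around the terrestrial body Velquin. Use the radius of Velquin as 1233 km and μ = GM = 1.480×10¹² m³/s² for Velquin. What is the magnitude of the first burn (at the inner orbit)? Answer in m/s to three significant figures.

r₁ = 1233 + 695.9 = 1928.9 km = 1.9289×10⁶ m.
r₂ = 1233 + 4611 = 5844.0 km = 5.8440×10⁶ m.
Transfer ellipse a_t = (r₁ + r₂)/2 = 3.886×10⁶ m.
At r₁: circular v_c1 = √(μ/r₁) = 875.9 m/s; transfer-periapsis v_p = √[μ(2/r₁ − 1/a_t)] = 1074 m/s.
Δv₁ = v_p − v_c1 = 198.2 m/s.

Δv ≈ 198 m/s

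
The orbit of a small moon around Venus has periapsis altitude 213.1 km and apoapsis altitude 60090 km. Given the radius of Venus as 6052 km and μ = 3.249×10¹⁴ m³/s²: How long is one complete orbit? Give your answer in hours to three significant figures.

r_p = 6052 + 213.1 = 6265.1 km = 6.2651×10⁶ m.
r_a = 6052 + 60090 = 66142 km = 6.6142×10⁷ m.
Semi-major axis a = (r_p + r_a)/2 = (6265.1 + 66142)/2 = 36204 km = 3.620×10⁷ m.
By Kepler's third law T = 2π√(a³/μ) = 2π × 1.209×10⁴ = 7.593×10⁴ s.
= 21.09 hours.

T ≈ 21.1 hours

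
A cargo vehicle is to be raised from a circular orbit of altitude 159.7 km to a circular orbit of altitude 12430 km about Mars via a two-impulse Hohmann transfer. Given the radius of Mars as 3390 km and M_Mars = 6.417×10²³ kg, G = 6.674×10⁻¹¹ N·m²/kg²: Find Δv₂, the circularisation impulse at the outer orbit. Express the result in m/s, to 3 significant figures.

μ = GM = 6.674×10⁻¹¹ × 6.417×10²³ = 4.283×10¹³ m³/s².
r₁ = 3390 + 159.7 = 3549.7 km = 3.5497×10⁶ m.
r₂ = 3390 + 12430 = 15820 km = 1.5820×10⁷ m.
Transfer ellipse a_t = (r₁ + r₂)/2 = 9.685×10⁶ m.
At r₁: circular v_c1 = √(μ/r₁) = 3473 m/s; transfer-periapsis v_p = √[μ(2/r₁ − 1/a_t)] = 4439 m/s.
At r₂: circular v_c2 = √(μ/r₂) = 1645 m/s; transfer-apoapsis v_a = √[μ(2/r₂ − 1/a_t)] = 996.1 m/s.
Δv₂ = v_c2 − v_a = 649.2 m/s.

Δv ≈ 649 m/s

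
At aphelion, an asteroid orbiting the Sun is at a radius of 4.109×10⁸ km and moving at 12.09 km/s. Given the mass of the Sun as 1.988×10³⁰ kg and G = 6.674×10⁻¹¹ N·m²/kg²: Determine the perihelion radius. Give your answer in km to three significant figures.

perihelion radius ≈ 1.20×10⁸ km

μ = GM = 6.674×10⁻¹¹ × 1.988×10³⁰ = 1.327×10²⁰ m³/s².
r_a = 4.109×10¹¹ m.
Specific energy ε = v²/2 − μ/r = -2.498×10⁸ J/kg, so a = −μ/(2ε) = 2.656×10¹¹ m.
The apsides satisfy r_p + r_a = 2a, so the perihelion radius is 2a − r_a = 1.202×10¹¹ m = 1.2021×10⁸ km.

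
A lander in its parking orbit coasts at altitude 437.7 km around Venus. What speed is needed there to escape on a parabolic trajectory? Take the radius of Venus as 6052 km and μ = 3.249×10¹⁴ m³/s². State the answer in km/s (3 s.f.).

r = 6052 + 437.7 = 6489.7 km = 6.4897×10⁶ m.
Escape speed v_esc = √(2μ/r) = √(2 × 3.249×10¹⁴ / 6.490×10⁶) = √(1.001×10⁸) = 10010 m/s.
= 10.01 km/s.

v_esc ≈ 10.0 km/s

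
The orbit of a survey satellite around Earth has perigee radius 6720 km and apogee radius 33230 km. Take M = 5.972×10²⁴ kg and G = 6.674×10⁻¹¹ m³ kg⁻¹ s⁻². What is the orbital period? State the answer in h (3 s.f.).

μ = GM = 6.674×10⁻¹¹ × 5.972×10²⁴ = 3.986×10¹⁴ m³/s².
Semi-major axis a = (r_p + r_a)/2 = (6720.0 + 33230)/2 = 19975 km = 1.998×10⁷ m.
By Kepler's third law T = 2π√(a³/μ) = 2π × 4.472×10³ = 2.810×10⁴ s.
= 7.805 h.

T ≈ 7.80 h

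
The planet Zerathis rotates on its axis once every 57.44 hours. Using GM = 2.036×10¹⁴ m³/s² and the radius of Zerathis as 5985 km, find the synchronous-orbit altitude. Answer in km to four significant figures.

h_sync ≈ 54430 km

T = 57.44 hours = 2.068×10⁵ s.
A synchronous orbit has period T, so by Kepler's third law a = (μT²/4π²)^(1/3).
μT²/4π² = 2.036×10¹⁴ × (2.068×10⁵)² / 39.48 = 2.205×10²³ m³.
a = 6.042×10⁷ m = 60416 km.
Altitude h = a − R = 60416 − 5985 = 54431 km.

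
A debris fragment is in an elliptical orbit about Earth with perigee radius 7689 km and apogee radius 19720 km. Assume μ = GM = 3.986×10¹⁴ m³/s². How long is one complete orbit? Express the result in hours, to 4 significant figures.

Semi-major axis a = (r_p + r_a)/2 = (7689.0 + 19720)/2 = 13704 km = 1.370×10⁷ m.
By Kepler's third law T = 2π√(a³/μ) = 2π × 2.541×10³ = 1.597×10⁴ s.
= 4.435 hours.

T ≈ 4.435 hours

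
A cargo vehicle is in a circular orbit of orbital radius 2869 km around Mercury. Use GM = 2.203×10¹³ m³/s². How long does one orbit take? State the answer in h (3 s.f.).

r = 2869 km = 2.869×10⁶ m.
Kepler's third law: T = 2π√(r³/μ) = 2π√((2.869×10⁶)³ / 2.203×10¹³).
r³/μ = 1.072×10⁶ s², so T = 2π × 1.035×10³ = 6.505×10³ s.
Converting: 6.505×10³ s ÷ 3600 = 1.807 h.

T ≈ 1.81 h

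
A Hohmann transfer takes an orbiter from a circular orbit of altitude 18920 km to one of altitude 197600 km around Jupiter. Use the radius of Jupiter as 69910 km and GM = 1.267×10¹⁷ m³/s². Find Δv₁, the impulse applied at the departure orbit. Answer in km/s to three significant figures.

Δv ≈ 8.51 km/s

r₁ = 69910 + 18920 = 88830 km = 8.8830×10⁷ m.
r₂ = 69910 + 197600 = 267510 km = 2.6751×10⁸ m.
Transfer ellipse a_t = (r₁ + r₂)/2 = 1.782×10⁸ m.
At r₁: circular v_c1 = √(μ/r₁) = 37770 m/s; transfer-perijove v_p = √[μ(2/r₁ − 1/a_t)] = 46280 m/s.
Δv₁ = v_p − v_c1 = 8510 m/s.
= 8.510 km/s.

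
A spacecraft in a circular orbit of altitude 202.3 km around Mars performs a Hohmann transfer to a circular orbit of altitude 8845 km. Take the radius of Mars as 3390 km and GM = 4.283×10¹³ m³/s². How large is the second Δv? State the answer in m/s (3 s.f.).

r₁ = 3390 + 202.3 = 3592.3 km = 3.5923×10⁶ m.
r₂ = 3390 + 8845 = 12235 km = 1.2235×10⁷ m.
Transfer ellipse a_t = (r₁ + r₂)/2 = 7.914×10⁶ m.
At r₁: circular v_c1 = √(μ/r₁) = 3453 m/s; transfer-periapsis v_p = √[μ(2/r₁ − 1/a_t)] = 4293 m/s.
At r₂: circular v_c2 = √(μ/r₂) = 1871 m/s; transfer-apoapsis v_a = √[μ(2/r₂ − 1/a_t)] = 1261 m/s.
Δv₂ = v_c2 − v_a = 610.4 m/s.

Δv ≈ 610 m/s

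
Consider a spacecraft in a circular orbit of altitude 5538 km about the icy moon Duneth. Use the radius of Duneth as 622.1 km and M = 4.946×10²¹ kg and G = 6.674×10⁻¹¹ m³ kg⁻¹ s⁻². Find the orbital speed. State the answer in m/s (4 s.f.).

μ = GM = 6.674×10⁻¹¹ × 4.946×10²¹ = 3.301×10¹¹ m³/s².
r = 622.1 + 5538 = 6160.1 km = 6.1601×10⁶ m.
For a circular orbit v = √(μ/r) = √(3.301×10¹¹ / 6.160×10⁶) = √(5.359×10⁴) = 231.5 m/s.

v ≈ 231.5 m/s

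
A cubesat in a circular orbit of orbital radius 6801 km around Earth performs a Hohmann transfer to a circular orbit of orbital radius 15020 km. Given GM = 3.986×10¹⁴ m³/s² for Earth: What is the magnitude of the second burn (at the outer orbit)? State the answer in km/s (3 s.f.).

r₁ = 6801 km = 6.801×10⁶ m.
r₂ = 15020 km = 1.502×10⁷ m.
Transfer ellipse a_t = (r₁ + r₂)/2 = 1.091×10⁷ m.
At r₁: circular v_c1 = √(μ/r₁) = 7656 m/s; transfer-perigee v_p = √[μ(2/r₁ − 1/a_t)] = 8982 m/s.
At r₂: circular v_c2 = √(μ/r₂) = 5151 m/s; transfer-apogee v_a = √[μ(2/r₂ − 1/a_t)] = 4067 m/s.
Δv₂ = v_c2 − v_a = 1084 m/s.
= 1.084 km/s.

Δv ≈ 1.08 km/s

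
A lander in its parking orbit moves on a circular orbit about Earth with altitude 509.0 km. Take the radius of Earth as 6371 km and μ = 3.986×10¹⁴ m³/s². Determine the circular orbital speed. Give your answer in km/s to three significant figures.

r = 6371 + 509.0 = 6880.0 km = 6.8800×10⁶ m.
For a circular orbit v = √(μ/r) = √(3.986×10¹⁴ / 6.880×10⁶) = √(5.794×10⁷) = 7612 m/s.
That is 7.612 km/s.

v ≈ 7.61 km/s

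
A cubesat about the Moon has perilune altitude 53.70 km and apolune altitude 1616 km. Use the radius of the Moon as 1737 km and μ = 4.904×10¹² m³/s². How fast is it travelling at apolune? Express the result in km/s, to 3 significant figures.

r_p = 1737 + 53.70 = 1790.7 km = 1.7907×10⁶ m.
r_a = 1737 + 1616 = 3353.0 km = 3.3530×10⁶ m.
Semi-major axis a = (r_p + r_a)/2 = 2571.8 km = 2.572×10⁶ m.
Vis-viva: v² = μ(2/r − 1/a) = 4.904×10¹² × (5.965×10⁻⁷ − 3.888×10⁻⁷) = 1.018×10⁶ m²/s².
v = 1009 m/s = 1.009 km/s.

v ≈ 1.01 km/s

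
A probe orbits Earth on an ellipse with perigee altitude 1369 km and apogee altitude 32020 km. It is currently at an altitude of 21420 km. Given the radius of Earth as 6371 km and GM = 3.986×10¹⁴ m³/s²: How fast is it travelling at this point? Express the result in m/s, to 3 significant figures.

v ≈ 3380 m/s

r_p = 6371 + 1369 = 7740.0 km = 7.7400×10⁶ m.
r_a = 6371 + 32020 = 38391 km = 3.8391×10⁷ m.
r = 6371 + 21420 = 27791 km = 2.779×10⁷ m.
Semi-major axis a = (r_p + r_a)/2 = 23066 km = 2.307×10⁷ m.
Vis-viva: v² = μ(2/r − 1/a) = 3.986×10¹⁴ × (7.197×10⁻⁸ − 4.335×10⁻⁸) = 1.140×10⁷ m²/s².
v = 3377 m/s.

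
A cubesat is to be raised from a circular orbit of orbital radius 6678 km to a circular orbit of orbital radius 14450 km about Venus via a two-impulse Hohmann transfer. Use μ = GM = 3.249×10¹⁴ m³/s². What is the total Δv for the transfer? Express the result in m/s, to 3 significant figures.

r₁ = 6678 km = 6.678×10⁶ m.
r₂ = 14450 km = 1.445×10⁷ m.
Transfer ellipse a_t = (r₁ + r₂)/2 = 1.056×10⁷ m.
At r₁: circular v_c1 = √(μ/r₁) = 6975 m/s; transfer-periapsis v_p = √[μ(2/r₁ − 1/a_t)] = 8158 m/s.
Δv₁ = v_p − v_c1 = 1183 m/s.
At r₂: circular v_c2 = √(μ/r₂) = 4742 m/s; transfer-apoapsis v_a = √[μ(2/r₂ − 1/a_t)] = 3770 m/s.
Δv₂ = v_c2 − v_a = 971.7 m/s.
Total Δv = Δv₁ + Δv₂ = 2154 m/s.

Δv_total ≈ 2150 m/s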